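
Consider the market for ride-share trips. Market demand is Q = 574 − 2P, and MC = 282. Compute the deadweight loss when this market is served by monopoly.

Inverting demand: P = 287 − 0.5Q.
Under competition P = MC = 282, so Q = (287 − 282)/0.5 = 10.
The monopolist equates marginal revenue to marginal cost: 287 − Q = 282, so Q = 5. From demand, P = 284.5.
DWL is the triangle between Q = 5 and Q = 10: ½·(10 − 5)·(284.5 − 282) = 6.25.

DWL = 6.25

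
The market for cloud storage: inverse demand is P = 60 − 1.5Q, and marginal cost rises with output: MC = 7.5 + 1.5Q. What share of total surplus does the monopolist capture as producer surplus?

PS/TS = 0.75

Monopoly sets MR = MC: 60 − 3Q = 7.5 + 1.5Q ⇒ Q = 35/3, P = 60 − 1.5·35/3 = 42.5.
CS = ½·(60 − 42.5)·35/3 = 1225/12.
PS = P·Q − VC(Q) = 42.5·35/3 − (7.5·35/3 + ½·1.5·(35/3)²) = 306.25.
Share captured = PS/TS = 306.25/(1225/3) = 0.75.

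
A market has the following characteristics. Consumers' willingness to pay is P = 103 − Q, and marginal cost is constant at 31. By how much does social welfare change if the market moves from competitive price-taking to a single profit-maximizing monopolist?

Competitive firms price at marginal cost: P = 31, giving Q = 72.
CS = ½·(103 − 31)·72 = 2592; PS = (31 − 31)·72 = 0; TS = 2592.
Monopoly sets MR = MC: 103 − 2Q = 31 ⇒ Q = 36, P = 103 − 36 = 67.
CS = ½·(103 − 67)·36 = 648; PS = (67 − 31)·36 = 1296; TS = 1944.
Change in social welfare: 1944 − 2592 = −648.

TS falls by 648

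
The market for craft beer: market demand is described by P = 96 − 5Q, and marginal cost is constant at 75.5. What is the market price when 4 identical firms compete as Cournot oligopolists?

P = 79.6

With 4 symmetric Cournot firms, each firm's FOC gives 96 − 25q = 75.5, so q = 0.82, Q = 4·0.82 = 3.28, and P = 79.6.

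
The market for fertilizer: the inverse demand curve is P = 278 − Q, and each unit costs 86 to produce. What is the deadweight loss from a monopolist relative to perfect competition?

Under competition P = MC = 86, so Q = (278 − 86)/1 = 192.
A monopolist chooses Q where MR = MC. MR = 278 − 2Q; setting this equal to 86 gives Q = 96 and P = 182.
DWL is the triangle between Q = 96 and Q = 192: ½·(192 − 96)·(182 − 86) = 4608.

DWL = 4608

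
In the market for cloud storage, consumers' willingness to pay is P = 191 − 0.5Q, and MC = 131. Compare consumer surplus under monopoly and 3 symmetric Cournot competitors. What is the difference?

Consumer surplus rises by 1125

A monopolist chooses Q where MR = MC. MR = 191 − Q; setting this equal to 131 gives Q = 60 and P = 161.
CS = ½·(191 − 161)·60 = 900.
In a 3-firm Cournot equilibrium, symmetry and the first-order condition give q = (191 − 131)/(2) = 30. So Q = 90 and P = 146.
CS = ½·(191 − 146)·90 = 2025.
Change in consumer surplus: 2025 − 900 = 1125.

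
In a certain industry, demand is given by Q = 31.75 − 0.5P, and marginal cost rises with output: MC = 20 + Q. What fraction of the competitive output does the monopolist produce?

Q_m/Q_c = 0.6

Inverting demand: P = 63.5 − 2Q.
Monopoly sets MR = MC: 63.5 − 4Q = 20 + Q ⇒ Q = 8.7, P = 63.5 − 2·8.7 = 46.1.
Under competition P = MC: 63.5 − 2Q = 20 + Q ⇒ Q = 14.5, P = 34.5.
Ratio Q_m/Q_c = 8.7/14.5 = 0.6.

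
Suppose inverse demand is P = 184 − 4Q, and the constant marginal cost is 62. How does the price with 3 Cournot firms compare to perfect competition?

In a 3-firm Cournot equilibrium, symmetry and the first-order condition give q = (184 − 62)/(16) = 7.625. So Q = 22.875 and P = 92.5.
Competitive firms price at marginal cost: P = 62, giving Q = 30.5.

Cournot: P = 92.5; Competition: P = 62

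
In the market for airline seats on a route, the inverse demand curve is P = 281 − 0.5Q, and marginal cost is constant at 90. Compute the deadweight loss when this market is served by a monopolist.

DWL = 9120.25

Perfect competition: P = MC = 90, so 281 − 0.5Q = 90 and Q = 382.
Monopoly sets MR = MC: 281 − Q = 90 ⇒ Q = 191, P = 281 − 0.5·191 = 185.5.
DWL is the triangle between Q = 191 and Q = 382: ½·(382 − 191)·(185.5 − 90) = 9120.25.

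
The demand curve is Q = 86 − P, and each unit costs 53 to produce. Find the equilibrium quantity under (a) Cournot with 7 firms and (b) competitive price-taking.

Cournot: Q = 28.875; Competition: Q = 33

Inverting demand: P = 86 − Q.
With 7 symmetric Cournot firms, each firm's FOC gives 86 − 8q = 53, so q = 4.125, Q = 7·4.125 = 28.875, and P = 57.125.
Perfect competition: P = MC = 53, so 86 − Q = 53 and Q = 33.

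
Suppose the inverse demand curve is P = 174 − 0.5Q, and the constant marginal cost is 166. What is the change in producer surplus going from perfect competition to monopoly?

PS rises by 32

Perfect competition: P = MC = 166, so 174 − 0.5Q = 166 and Q = 16.
PS = (166 − 166)·16 = 0.
The monopolist equates marginal revenue to marginal cost: 174 − Q = 166, so Q = 8. From demand, P = 170.
PS = (170 − 166)·8 = 32.
Change in producer surplus: 32 − 0 = 32.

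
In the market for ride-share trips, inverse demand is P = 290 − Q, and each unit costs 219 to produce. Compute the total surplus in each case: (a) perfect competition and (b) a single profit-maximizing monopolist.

Competition: TS = 2520.5; Monopoly: TS = 1890.375

Competitive firms price at marginal cost: P = 219, giving Q = 71.
CS = ½·(290 − 219)·71 = 2520.5; PS = (219 − 219)·71 = 0; TS = 2520.5.
The monopolist equates marginal revenue to marginal cost: 290 − 2Q = 219, so Q = 35.5. From demand, P = 254.5.
CS = ½·(290 − 254.5)·35.5 = 630.125; PS = (254.5 − 219)·35.5 = 1260.25; TS = 1890.375.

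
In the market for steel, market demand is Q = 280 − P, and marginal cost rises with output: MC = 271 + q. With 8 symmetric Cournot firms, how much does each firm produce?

Inverting demand: P = 280 − Q.
In a 8-firm Cournot equilibrium, symmetry and the first-order condition give q = (280 − 271)/(10) = 0.9. So Q = 7.2 and P = 272.8.

q_i = 0.9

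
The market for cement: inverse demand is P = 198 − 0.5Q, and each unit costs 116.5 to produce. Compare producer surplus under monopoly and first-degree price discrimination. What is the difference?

PS rises by 3321.125

The monopolist equates marginal revenue to marginal cost: 198 − Q = 116.5, so Q = 81.5. From demand, P = 157.25.
PS = (157.25 − 116.5)·81.5 = 3321.125.
A perfectly discriminating monopolist sells every unit with P(Q) ≥ MC(Q), so output equals the competitive quantity Q = 163. Each buyer pays their reservation price, so CS = 0 and the firm captures all surplus.
PS = ½·(198 − 116.5)·163 = 6642.25.
Change in producer surplus: 6642.25 − 3321.125 = 3321.125.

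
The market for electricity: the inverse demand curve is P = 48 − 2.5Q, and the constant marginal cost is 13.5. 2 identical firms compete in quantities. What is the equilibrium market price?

With 2 symmetric Cournot firms, each firm's FOC gives 48 − 7.5q = 13.5, so q = 4.6, Q = 2·4.6 = 9.2, and P = 25.

P = 25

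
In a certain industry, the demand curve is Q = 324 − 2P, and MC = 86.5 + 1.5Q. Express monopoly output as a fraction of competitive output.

Q_m/Q_c = 0.8

Inverting demand: P = 162 − 0.5Q.
Monopoly sets MR = MC: 162 − Q = 86.5 + 1.5Q ⇒ Q = 30.2, P = 162 − 0.5·30.2 = 146.9.
Under competition P = MC: 162 − 0.5Q = 86.5 + 1.5Q ⇒ Q = 37.75, P = 143.125.
Ratio Q_m/Q_c = 30.2/37.75 = 0.8.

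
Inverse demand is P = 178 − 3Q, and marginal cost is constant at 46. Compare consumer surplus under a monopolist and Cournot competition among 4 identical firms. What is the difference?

Consumer surplus rises by 1132.56

Monopoly sets MR = MC: 178 − 6Q = 46 ⇒ Q = 22, P = 178 − 3·22 = 112.
CS = ½·(178 − 112)·22 = 726.
In a 4-firm Cournot equilibrium, symmetry and the first-order condition give q = (178 − 46)/(15) = 8.8. So Q = 35.2 and P = 72.4.
CS = ½·(178 − 72.4)·35.2 = 1858.56.
Change in consumer surplus: 1858.56 − 726 = 1132.56.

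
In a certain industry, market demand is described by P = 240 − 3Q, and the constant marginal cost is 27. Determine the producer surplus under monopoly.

PS = 3780.75

Monopoly sets MR = MC: 240 − 6Q = 27 ⇒ Q = 35.5, P = 240 − 3·35.5 = 133.5.
PS = (133.5 − 27)·35.5 = 3780.75.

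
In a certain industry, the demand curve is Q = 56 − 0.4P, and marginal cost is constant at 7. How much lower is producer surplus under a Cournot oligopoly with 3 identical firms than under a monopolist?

Inverting demand: P = 140 − 2.5Q.
Monopoly sets MR = MC: 140 − 5Q = 7 ⇒ Q = 26.6, P = 140 − 2.5·26.6 = 73.5.
PS = (73.5 − 7)·26.6 = 1768.9.
Cournot with 3 identical firms: the symmetric best-response condition is 140 − 10q = 7. Each firm produces q = 13.3, total output Q = 39.9, price P = 40.25.
PS = (40.25 − 7)·39.9 = 1326.675.
Change in producer surplus: 1326.675 − 1768.9 = −442.225.

Producer surplus falls by 442.225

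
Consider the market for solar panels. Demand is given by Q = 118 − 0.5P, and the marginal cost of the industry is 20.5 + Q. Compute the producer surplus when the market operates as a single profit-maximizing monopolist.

PS = 4644.025

Inverting demand: P = 236 − 2Q.
Monopoly sets MR = MC: 236 − 4Q = 20.5 + Q ⇒ Q = 43.1, P = 236 − 2·43.1 = 149.8.
PS = P·Q − VC(Q) = 149.8·43.1 − (20.5·43.1 + ½·1·43.1²) = 4644.025.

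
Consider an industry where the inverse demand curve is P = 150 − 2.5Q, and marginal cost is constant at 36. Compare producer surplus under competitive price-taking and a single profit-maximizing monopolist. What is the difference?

Producer surplus rises by 1299.6

Perfect competition: P = MC = 36, so 150 − 2.5Q = 36 and Q = 45.6.
PS = (36 − 36)·45.6 = 0.
Monopoly sets MR = MC: 150 − 5Q = 36 ⇒ Q = 22.8, P = 150 − 2.5·22.8 = 93.
PS = (93 − 36)·22.8 = 1299.6.
Change in producer surplus: 1299.6 − 0 = 1299.6.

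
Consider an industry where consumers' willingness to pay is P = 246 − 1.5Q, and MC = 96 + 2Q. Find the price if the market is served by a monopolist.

A monopolist chooses Q where MR = MC. MR = 246 − 3Q; setting this equal to 96 + 2Q gives Q = 30 and P = 201.

P = 201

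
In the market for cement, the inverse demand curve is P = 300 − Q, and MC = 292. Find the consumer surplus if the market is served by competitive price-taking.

CS = 32

Under competition P = MC = 292, so Q = (300 − 292)/1 = 8.
CS = ½·(300 − 292)·8 = 32.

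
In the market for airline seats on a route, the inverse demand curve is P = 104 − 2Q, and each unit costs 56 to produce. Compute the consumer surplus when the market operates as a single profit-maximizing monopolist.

CS = 144

The monopolist equates marginal revenue to marginal cost: 104 − 4Q = 56, so Q = 12. From demand, P = 80.
CS = ½·(104 − 80)·12 = 144.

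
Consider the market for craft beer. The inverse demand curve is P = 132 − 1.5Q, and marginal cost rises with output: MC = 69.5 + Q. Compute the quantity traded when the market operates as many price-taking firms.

Q = 25

Competitive equilibrium sets price equal to marginal cost: 132 − 1.5Q = 69.5 + Q, so Q = 25 and P = 94.5.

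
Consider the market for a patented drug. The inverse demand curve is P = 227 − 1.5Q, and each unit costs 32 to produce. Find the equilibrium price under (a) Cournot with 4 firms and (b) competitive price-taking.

Cournot with 4 identical firms: the symmetric best-response condition is 227 − 7.5q = 32. Each firm produces q = 26, total output Q = 104, price P = 71.
Competitive firms price at marginal cost: P = 32, giving Q = 130.

Cournot: P = 71; Competition: P = 32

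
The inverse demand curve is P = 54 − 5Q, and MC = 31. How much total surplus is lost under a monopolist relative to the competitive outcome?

Competitive firms price at marginal cost: P = 31, giving Q = 4.6.
The monopolist equates marginal revenue to marginal cost: 54 − 10Q = 31, so Q = 2.3. From demand, P = 42.5.
DWL is the triangle between Q = 2.3 and Q = 4.6: ½·(4.6 − 2.3)·(42.5 − 31) = 13.225.

DWL = 13.225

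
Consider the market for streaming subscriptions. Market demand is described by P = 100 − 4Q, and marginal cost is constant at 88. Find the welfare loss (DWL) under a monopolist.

DWL = 4.5

Under competition P = MC = 88, so Q = (100 − 88)/4 = 3.
Monopoly sets MR = MC: 100 − 8Q = 88 ⇒ Q = 1.5, P = 100 − 4·1.5 = 94.
DWL is the triangle between Q = 1.5 and Q = 3: ½·(3 − 1.5)·(94 − 88) = 4.5.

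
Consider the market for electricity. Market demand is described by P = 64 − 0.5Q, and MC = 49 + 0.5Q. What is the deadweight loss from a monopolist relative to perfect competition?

Under competition P = MC: 64 − 0.5Q = 49 + 0.5Q ⇒ Q = 15, P = 56.5.
The monopolist equates marginal revenue to marginal cost: 64 − Q = 49 + 0.5Q, so Q = 10. From demand, P = 59.
CS = ½·(64 − 56.5)·15 = 56.25; PS = (56.5·15 − 49·15 − ½·0.5·15²) = 56.25; TS = 112.5.
CS = ½·(64 − 59)·10 = 25; PS = (59·10 − 49·10 − ½·0.5·10²) = 75; TS = 100.
DWL = 112.5 − 100 = 12.5.

DWL = 12.5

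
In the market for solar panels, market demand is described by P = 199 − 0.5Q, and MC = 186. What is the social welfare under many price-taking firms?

TS = 169

Competitive firms price at marginal cost: P = 186, giving Q = 26.
CS = ½·(199 − 186)·26 = 169; PS = (186 − 186)·26 = 0; TS = 169.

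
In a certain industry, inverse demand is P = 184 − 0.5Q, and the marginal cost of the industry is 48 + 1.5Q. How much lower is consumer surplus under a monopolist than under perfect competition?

CS falls by 416.16

Competitive equilibrium sets price equal to marginal cost: 184 − 0.5Q = 48 + 1.5Q, so Q = 68 and P = 150.
CS = ½·(184 − 150)·68 = 1156.
Monopoly sets MR = MC: 184 − Q = 48 + 1.5Q ⇒ Q = 54.4, P = 184 − 0.5·54.4 = 156.8.
CS = ½·(184 − 156.8)·54.4 = 739.84.
Change in consumer surplus: 739.84 − 1156 = −416.16.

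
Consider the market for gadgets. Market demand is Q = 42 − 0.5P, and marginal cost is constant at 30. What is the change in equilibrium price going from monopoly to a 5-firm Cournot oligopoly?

Inverting demand: P = 84 − 2Q.
The monopolist equates marginal revenue to marginal cost: 84 − 4Q = 30, so Q = 13.5. From demand, P = 57.
Cournot with 5 identical firms: the symmetric best-response condition is 84 − 12q = 30. Each firm produces q = 4.5, total output Q = 22.5, price P = 39.
Change in equilibrium price: 39 − 57 = −18.

P falls by 18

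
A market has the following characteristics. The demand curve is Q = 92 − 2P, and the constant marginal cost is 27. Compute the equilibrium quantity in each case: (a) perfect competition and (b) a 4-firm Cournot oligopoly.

Competition: Q = 38; Cournot: Q = 30.4

Inverting demand: P = 46 − 0.5Q.
Perfect competition: P = MC = 27, so 46 − 0.5Q = 27 and Q = 38.
With 4 symmetric Cournot firms, each firm's FOC gives 46 − 2.5q = 27, so q = 7.6, Q = 4·7.6 = 30.4, and P = 30.8.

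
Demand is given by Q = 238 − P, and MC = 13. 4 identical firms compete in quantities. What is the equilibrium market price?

P = 58

Inverting demand: P = 238 − Q.
Cournot with 4 identical firms: the symmetric best-response condition is 238 − 5q = 13. Each firm produces q = 45, total output Q = 180, price P = 58.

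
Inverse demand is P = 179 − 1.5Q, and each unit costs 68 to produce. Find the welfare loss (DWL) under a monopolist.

Under competition P = MC = 68, so Q = (179 − 68)/1.5 = 74.
The monopolist equates marginal revenue to marginal cost: 179 − 3Q = 68, so Q = 37. From demand, P = 123.5.
DWL is the triangle between Q = 37 and Q = 74: ½·(74 − 37)·(123.5 − 68) = 1026.75.

DWL = 1026.75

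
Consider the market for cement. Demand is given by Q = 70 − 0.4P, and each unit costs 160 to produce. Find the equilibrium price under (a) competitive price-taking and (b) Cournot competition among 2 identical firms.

Inverting demand: P = 175 − 2.5Q.
Under competition P = MC = 160, so Q = (175 − 160)/2.5 = 6.
In a 2-firm Cournot equilibrium, symmetry and the first-order condition give q = (175 − 160)/(7.5) = 2. So Q = 4 and P = 165.

Competition: P = 160; Cournot: P = 165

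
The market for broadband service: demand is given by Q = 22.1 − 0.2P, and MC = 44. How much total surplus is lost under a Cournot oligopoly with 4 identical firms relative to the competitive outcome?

Inverting demand: P = 110.5 − 5Q.
Competitive firms price at marginal cost: P = 44, giving Q = 13.3.
In a 4-firm Cournot equilibrium, symmetry and the first-order condition give q = (110.5 − 44)/(25) = 2.66. So Q = 10.64 and P = 57.3.
DWL is the triangle between Q = 10.64 and Q = 13.3: ½·(13.3 − 10.64)·(57.3 − 44) = 17.689.

DWL = 17.689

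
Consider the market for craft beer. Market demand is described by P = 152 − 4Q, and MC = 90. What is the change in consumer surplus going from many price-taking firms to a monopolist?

Consumer surplus falls by 360.375

Under competition P = MC = 90, so Q = (152 − 90)/4 = 15.5.
CS = ½·(152 − 90)·15.5 = 480.5.
The monopolist equates marginal revenue to marginal cost: 152 − 8Q = 90, so Q = 7.75. From demand, P = 121.
CS = ½·(152 − 121)·7.75 = 120.125.
Change in consumer surplus: 120.125 − 480.5 = −360.375.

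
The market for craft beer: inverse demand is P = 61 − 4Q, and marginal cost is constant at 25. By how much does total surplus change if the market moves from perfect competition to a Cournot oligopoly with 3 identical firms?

Perfect competition: P = MC = 25, so 61 − 4Q = 25 and Q = 9.
CS = ½·(61 − 25)·9 = 162; PS = (25 − 25)·9 = 0; TS = 162.
Cournot with 3 identical firms: the symmetric best-response condition is 61 − 16q = 25. Each firm produces q = 2.25, total output Q = 6.75, price P = 34.
CS = ½·(61 − 34)·6.75 = 91.125; PS = (34 − 25)·6.75 = 60.75; TS = 151.875.
Change in total surplus: 151.875 − 162 = −10.125.

Total surplus falls by 10.125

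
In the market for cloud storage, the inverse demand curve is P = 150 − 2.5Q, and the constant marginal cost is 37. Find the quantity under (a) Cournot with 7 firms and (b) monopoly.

Cournot: Q = 39.55; Monopoly: Q = 22.6

With 7 symmetric Cournot firms, each firm's FOC gives 150 − 20q = 37, so q = 5.65, Q = 7·5.65 = 39.55, and P = 51.125.
Monopoly sets MR = MC: 150 − 5Q = 37 ⇒ Q = 22.6, P = 150 − 2.5·22.6 = 93.5.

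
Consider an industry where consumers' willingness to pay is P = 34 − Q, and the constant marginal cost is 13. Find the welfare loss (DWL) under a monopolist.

Perfect competition: P = MC = 13, so 34 − Q = 13 and Q = 21.
Monopoly sets MR = MC: 34 − 2Q = 13 ⇒ Q = 10.5, P = 34 − 10.5 = 23.5.
DWL is the triangle between Q = 10.5 and Q = 21: ½·(21 − 10.5)·(23.5 − 13) = 55.125.

DWL = 55.125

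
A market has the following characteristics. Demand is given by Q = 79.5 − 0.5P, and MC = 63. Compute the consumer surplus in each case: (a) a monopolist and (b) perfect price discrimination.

Monopoly: CS = 576; Perfect PD: CS = 0

Inverting demand: P = 159 − 2Q.
The monopolist equates marginal revenue to marginal cost: 159 − 4Q = 63, so Q = 24. From demand, P = 111.
CS = ½·(159 − 111)·24 = 576.
A perfectly discriminating monopolist sells every unit with P(Q) ≥ MC(Q), so output equals the competitive quantity Q = 48. Each buyer pays their reservation price, so CS = 0 and the firm captures all surplus.
CS = 0.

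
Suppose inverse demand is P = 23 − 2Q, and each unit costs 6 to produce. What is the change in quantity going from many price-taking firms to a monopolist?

Q falls by 4.25

Under competition P = MC = 6, so Q = (23 − 6)/2 = 8.5.
Monopoly sets MR = MC: 23 − 4Q = 6 ⇒ Q = 4.25, P = 23 − 2·4.25 = 14.5.
Change in quantity: 4.25 − 8.5 = −4.25.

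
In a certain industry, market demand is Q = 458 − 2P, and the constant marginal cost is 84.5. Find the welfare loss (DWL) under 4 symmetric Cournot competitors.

Inverting demand: P = 229 − 0.5Q.
Under competition P = MC = 84.5, so Q = (229 − 84.5)/0.5 = 289.
In a 4-firm Cournot equilibrium, symmetry and the first-order condition give q = (229 − 84.5)/(2.5) = 57.8. So Q = 231.2 and P = 113.4.
DWL is the triangle between Q = 231.2 and Q = 289: ½·(289 − 231.2)·(113.4 − 84.5) = 835.21.

DWL = 835.21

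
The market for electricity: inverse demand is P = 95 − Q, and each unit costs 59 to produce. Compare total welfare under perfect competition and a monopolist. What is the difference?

Under competition P = MC = 59, so Q = (95 − 59)/1 = 36.
CS = ½·(95 − 59)·36 = 648; PS = (59 − 59)·36 = 0; TS = 648.
Monopoly sets MR = MC: 95 − 2Q = 59 ⇒ Q = 18, P = 95 − 18 = 77.
CS = ½·(95 − 77)·18 = 162; PS = (77 − 59)·18 = 324; TS = 486.
Change in total welfare: 486 − 648 = −162.

Total welfare falls by 162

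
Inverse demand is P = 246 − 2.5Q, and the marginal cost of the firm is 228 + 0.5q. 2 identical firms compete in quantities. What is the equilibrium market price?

With 2 symmetric Cournot firms, each firm's FOC gives 246 − 7.5q = 228 + 0.5q, so q = 2.25, Q = 2·2.25 = 4.5, and P = 234.75.

P = 234.75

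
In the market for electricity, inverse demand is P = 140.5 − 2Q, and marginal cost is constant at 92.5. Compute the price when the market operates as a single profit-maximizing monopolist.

P = 116.5

A monopolist chooses Q where MR = MC. MR = 140.5 − 4Q; setting this equal to 92.5 gives Q = 12 and P = 116.5.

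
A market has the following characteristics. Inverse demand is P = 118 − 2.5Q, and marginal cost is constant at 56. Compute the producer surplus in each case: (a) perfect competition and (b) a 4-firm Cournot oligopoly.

Perfect competition: P = MC = 56, so 118 − 2.5Q = 56 and Q = 24.8.
PS = (56 − 56)·24.8 = 0.
With 4 symmetric Cournot firms, each firm's FOC gives 118 − 12.5q = 56, so q = 4.96, Q = 4·4.96 = 19.84, and P = 68.4.
PS = (68.4 − 56)·19.84 = 246.016.

Competition: PS = 0; Cournot: PS = 246.016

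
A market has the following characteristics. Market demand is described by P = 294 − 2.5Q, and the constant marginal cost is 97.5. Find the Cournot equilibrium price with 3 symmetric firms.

In a 3-firm Cournot equilibrium, symmetry and the first-order condition give q = (294 − 97.5)/(10) = 19.65. So Q = 58.95 and P = 146.625.

P = 146.625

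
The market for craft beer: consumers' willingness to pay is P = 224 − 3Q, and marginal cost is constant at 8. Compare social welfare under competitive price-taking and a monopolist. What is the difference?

Social welfare falls by 1944

Perfect competition: P = MC = 8, so 224 − 3Q = 8 and Q = 72.
CS = ½·(224 − 8)·72 = 7776; PS = (8 − 8)·72 = 0; TS = 7776.
A monopolist chooses Q where MR = MC. MR = 224 − 6Q; setting this equal to 8 gives Q = 36 and P = 116.
CS = ½·(224 − 116)·36 = 1944; PS = (116 − 8)·36 = 3888; TS = 5832.
Change in social welfare: 5832 − 7776 = −1944.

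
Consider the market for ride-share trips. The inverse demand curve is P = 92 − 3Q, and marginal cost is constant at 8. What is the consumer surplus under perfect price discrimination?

CS = 0

A perfectly discriminating monopolist sells every unit with P(Q) ≥ MC(Q), so output equals the competitive quantity Q = 28. Each buyer pays their reservation price, so CS = 0 and the firm captures all surplus.
CS = 0.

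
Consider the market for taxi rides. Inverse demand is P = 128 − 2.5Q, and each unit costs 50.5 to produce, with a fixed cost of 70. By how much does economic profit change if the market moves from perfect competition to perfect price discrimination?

Perfect competition: P = MC = 50.5, so 128 − 2.5Q = 50.5 and Q = 31.
Profit = (50.5 − 50.5)·31 − 70 = −70.
Under first-degree price discrimination the firm charges each unit its demand price and produces up to where P = MC, i.e. Q = 31. Consumer surplus is zero; producer surplus equals total surplus.
PS equals the full surplus area, 1201.25. Profit = 1201.25 − 70 = 1131.25.
Change in economic profit: 1131.25 − −70 = 1201.25.

Economic profit rises by 1201.25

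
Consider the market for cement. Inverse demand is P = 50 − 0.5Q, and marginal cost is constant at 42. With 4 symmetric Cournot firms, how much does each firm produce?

With 4 symmetric Cournot firms, each firm's FOC gives 50 − 2.5q = 42, so q = 3.2, Q = 4·3.2 = 12.8, and P = 43.6.

q_i = 3.2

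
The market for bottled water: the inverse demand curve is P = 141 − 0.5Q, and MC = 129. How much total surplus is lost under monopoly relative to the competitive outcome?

DWL = 36

Competitive firms price at marginal cost: P = 129, giving Q = 24.
The monopolist equates marginal revenue to marginal cost: 141 − Q = 129, so Q = 12. From demand, P = 135.
DWL is the triangle between Q = 12 and Q = 24: ½·(24 − 12)·(135 − 129) = 36.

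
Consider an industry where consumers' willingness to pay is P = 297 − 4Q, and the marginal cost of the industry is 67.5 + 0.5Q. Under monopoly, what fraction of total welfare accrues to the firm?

The monopolist equates marginal revenue to marginal cost: 297 − 8Q = 67.5 + 0.5Q, so Q = 27. From demand, P = 189.
CS = ½·(297 − 189)·27 = 1458.
PS = P·Q − VC(Q) = 189·27 − (67.5·27 + ½·0.5·27²) = 3098.25.
Share captured = PS/TS = 3098.25/4556.25 = 0.68.

PS/TS = 0.68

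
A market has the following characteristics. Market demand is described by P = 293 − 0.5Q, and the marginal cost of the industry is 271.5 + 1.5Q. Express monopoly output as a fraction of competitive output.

Q_m/Q_c = 0.8

A monopolist chooses Q where MR = MC. MR = 293 − Q; setting this equal to 271.5 + 1.5Q gives Q = 8.6 and P = 288.7.
Competitive equilibrium sets price equal to marginal cost: 293 − 0.5Q = 271.5 + 1.5Q, so Q = 10.75 and P = 287.625.
Ratio Q_m/Q_c = 8.6/10.75 = 0.8.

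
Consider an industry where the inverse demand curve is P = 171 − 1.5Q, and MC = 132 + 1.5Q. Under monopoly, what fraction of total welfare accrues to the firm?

PS/TS = 0.75

Monopoly sets MR = MC: 171 − 3Q = 132 + 1.5Q ⇒ Q = 26/3, P = 171 − 1.5·26/3 = 158.
CS = ½·(171 − 158)·26/3 = 169/3.
PS = P·Q − VC(Q) = 158·26/3 − (132·26/3 + ½·1.5·(26/3)²) = 169.
Share captured = PS/TS = 169/(676/3) = 0.75.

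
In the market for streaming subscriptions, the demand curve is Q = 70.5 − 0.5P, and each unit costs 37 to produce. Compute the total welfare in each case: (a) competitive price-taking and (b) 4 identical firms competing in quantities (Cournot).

Inverting demand: P = 141 − 2Q.
Competitive firms price at marginal cost: P = 37, giving Q = 52.
CS = ½·(141 − 37)·52 = 2704; PS = (37 − 37)·52 = 0; TS = 2704.
In a 4-firm Cournot equilibrium, symmetry and the first-order condition give q = (141 − 37)/(10) = 10.4. So Q = 41.6 and P = 57.8.
CS = ½·(141 − 57.8)·41.6 = 1730.56; PS = (57.8 − 37)·41.6 = 865.28; TS = 2595.84.

Competition: TS = 2704; Cournot: TS = 2595.84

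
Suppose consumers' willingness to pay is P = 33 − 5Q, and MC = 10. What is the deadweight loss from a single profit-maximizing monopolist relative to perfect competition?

DWL = 13.225

Competitive firms price at marginal cost: P = 10, giving Q = 4.6.
Monopoly sets MR = MC: 33 − 10Q = 10 ⇒ Q = 2.3, P = 33 − 5·2.3 = 21.5.
DWL is the triangle between Q = 2.3 and Q = 4.6: ½·(4.6 − 2.3)·(21.5 − 10) = 13.225.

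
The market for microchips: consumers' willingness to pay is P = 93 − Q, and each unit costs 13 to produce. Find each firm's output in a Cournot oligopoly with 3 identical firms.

q_i = 20

Cournot with 3 identical firms: the symmetric best-response condition is 93 − 4q = 13. Each firm produces q = 20, total output Q = 60, price P = 33.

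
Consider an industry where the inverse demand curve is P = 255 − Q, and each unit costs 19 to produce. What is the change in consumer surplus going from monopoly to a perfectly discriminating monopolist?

Consumer surplus falls by 6962

A monopolist chooses Q where MR = MC. MR = 255 − 2Q; setting this equal to 19 gives Q = 118 and P = 137.
CS = ½·(255 − 137)·118 = 6962.
A perfectly discriminating monopolist sells every unit with P(Q) ≥ MC(Q), so output equals the competitive quantity Q = 236. Each buyer pays their reservation price, so CS = 0 and the firm captures all surplus.
CS = 0.
Change in consumer surplus: 0 − 6962 = −6962.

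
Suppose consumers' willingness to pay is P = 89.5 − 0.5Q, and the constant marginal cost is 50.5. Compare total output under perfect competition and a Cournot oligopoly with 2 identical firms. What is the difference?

Total output falls by 26

Under competition P = MC = 50.5, so Q = (89.5 − 50.5)/0.5 = 78.
With 2 symmetric Cournot firms, each firm's FOC gives 89.5 − 1.5q = 50.5, so q = 26, Q = 2·26 = 52, and P = 63.5.
Change in total output: 52 − 78 = −26.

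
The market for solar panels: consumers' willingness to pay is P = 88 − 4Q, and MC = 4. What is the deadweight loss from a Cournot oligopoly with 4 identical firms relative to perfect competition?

Under competition P = MC = 4, so Q = (88 − 4)/4 = 21.
Cournot with 4 identical firms: the symmetric best-response condition is 88 − 20q = 4. Each firm produces q = 4.2, total output Q = 16.8, price P = 20.8.
DWL is the triangle between Q = 16.8 and Q = 21: ½·(21 − 16.8)·(20.8 − 4) = 35.28.

DWL = 35.28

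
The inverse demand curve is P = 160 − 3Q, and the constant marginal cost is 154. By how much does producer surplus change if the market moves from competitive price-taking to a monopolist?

Competitive firms price at marginal cost: P = 154, giving Q = 2.
PS = (154 − 154)·2 = 0.
A monopolist chooses Q where MR = MC. MR = 160 − 6Q; setting this equal to 154 gives Q = 1 and P = 157.
PS = (157 − 154)·1 = 3.
Change in producer surplus: 3 − 0 = 3.

Producer surplus rises by 3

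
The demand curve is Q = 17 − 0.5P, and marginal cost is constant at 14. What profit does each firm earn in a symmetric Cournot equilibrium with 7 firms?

Inverting demand: P = 34 − 2Q.
In a 7-firm Cournot equilibrium, symmetry and the first-order condition give q = (34 − 14)/(16) = 1.25. So Q = 8.75 and P = 16.5.
Each firm's profit = (16.5 − 14)·1.25 = 3.125.

π_i = 3.125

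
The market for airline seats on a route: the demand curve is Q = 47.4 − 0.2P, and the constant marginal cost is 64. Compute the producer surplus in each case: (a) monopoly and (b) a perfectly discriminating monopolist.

Inverting demand: P = 237 − 5Q.
The monopolist equates marginal revenue to marginal cost: 237 − 10Q = 64, so Q = 17.3. From demand, P = 150.5.
PS = (150.5 − 64)·17.3 = 1496.45.
A perfectly discriminating monopolist sells every unit with P(Q) ≥ MC(Q), so output equals the competitive quantity Q = 34.6. Each buyer pays their reservation price, so CS = 0 and the firm captures all surplus.
PS = ½·(237 − 64)·34.6 = 2992.9.

Monopoly: PS = 1496.45; Perfect PD: PS = 2992.9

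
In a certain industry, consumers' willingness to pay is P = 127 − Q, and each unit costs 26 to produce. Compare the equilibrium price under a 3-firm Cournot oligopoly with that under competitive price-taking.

In a 3-firm Cournot equilibrium, symmetry and the first-order condition give q = (127 − 26)/(4) = 25.25. So Q = 75.75 and P = 51.25.
Competitive firms price at marginal cost: P = 26, giving Q = 101.

Cournot: P = 51.25; Competition: P = 26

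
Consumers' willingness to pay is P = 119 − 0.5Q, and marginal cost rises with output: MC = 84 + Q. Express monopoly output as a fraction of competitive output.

Q_m/Q_c = 0.75

Monopoly sets MR = MC: 119 − Q = 84 + Q ⇒ Q = 17.5, P = 119 − 0.5·17.5 = 110.25.
Competitive equilibrium sets price equal to marginal cost: 119 − 0.5Q = 84 + Q, so Q = 70/3 and P = 322/3.
Ratio Q_m/Q_c = 17.5/(70/3) = 0.75.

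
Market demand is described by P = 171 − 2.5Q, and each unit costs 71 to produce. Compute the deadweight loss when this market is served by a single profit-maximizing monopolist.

DWL = 500

Under competition P = MC = 71, so Q = (171 − 71)/2.5 = 40.
The monopolist equates marginal revenue to marginal cost: 171 − 5Q = 71, so Q = 20. From demand, P = 121.
DWL is the triangle between Q = 20 and Q = 40: ½·(40 − 20)·(121 − 71) = 500.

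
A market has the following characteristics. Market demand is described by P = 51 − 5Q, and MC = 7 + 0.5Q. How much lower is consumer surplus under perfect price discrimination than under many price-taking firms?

Under competition P = MC: 51 − 5Q = 7 + 0.5Q ⇒ Q = 8, P = 11.
CS = ½·(51 − 11)·8 = 160.
Under first-degree price discrimination the firm charges each unit its demand price and produces up to where P = MC, i.e. Q = 8. Consumer surplus is zero; producer surplus equals total surplus.
CS = 0.
Change in consumer surplus: 0 − 160 = −160.

Consumer surplus falls by 160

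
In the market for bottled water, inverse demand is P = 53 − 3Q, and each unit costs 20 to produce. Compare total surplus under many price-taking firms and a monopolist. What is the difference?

TS falls by 45.375

Under competition P = MC = 20, so Q = (53 − 20)/3 = 11.
CS = ½·(53 − 20)·11 = 181.5; PS = (20 − 20)·11 = 0; TS = 181.5.
Monopoly sets MR = MC: 53 − 6Q = 20 ⇒ Q = 5.5, P = 53 − 3·5.5 = 36.5.
CS = ½·(53 − 36.5)·5.5 = 45.375; PS = (36.5 − 20)·5.5 = 90.75; TS = 136.125.
Change in total surplus: 136.125 − 181.5 = −45.375.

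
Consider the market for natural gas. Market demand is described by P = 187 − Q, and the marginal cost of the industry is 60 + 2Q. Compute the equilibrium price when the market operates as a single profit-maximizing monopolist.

Monopoly sets MR = MC: 187 − 2Q = 60 + 2Q ⇒ Q = 31.75, P = 187 − 31.75 = 155.25.

P = 155.25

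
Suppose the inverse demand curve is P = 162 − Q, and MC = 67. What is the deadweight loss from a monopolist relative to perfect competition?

Competitive firms price at marginal cost: P = 67, giving Q = 95.
The monopolist equates marginal revenue to marginal cost: 162 − 2Q = 67, so Q = 47.5. From demand, P = 114.5.
DWL is the triangle between Q = 47.5 and Q = 95: ½·(95 − 47.5)·(114.5 − 67) = 1128.125.

DWL = 1128.125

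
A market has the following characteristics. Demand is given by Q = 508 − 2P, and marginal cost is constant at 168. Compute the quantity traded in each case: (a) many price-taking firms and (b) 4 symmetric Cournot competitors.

Inverting demand: P = 254 − 0.5Q.
Perfect competition: P = MC = 168, so 254 − 0.5Q = 168 and Q = 172.
Cournot with 4 identical firms: the symmetric best-response condition is 254 − 2.5q = 168. Each firm produces q = 34.4, total output Q = 137.6, price P = 185.2.

Competition: Q = 172; Cournot: Q = 137.6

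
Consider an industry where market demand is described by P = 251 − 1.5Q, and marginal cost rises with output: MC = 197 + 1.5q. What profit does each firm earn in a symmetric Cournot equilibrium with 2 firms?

π_i = 182.25

Cournot with 2 identical firms: the symmetric best-response condition is 251 − 4.5q = 197 + 1.5q. Each firm produces q = 9, total output Q = 18, price P = 224.
Each firm's profit = 224·9 − (197·9 + ½·1.5·9²) = 182.25.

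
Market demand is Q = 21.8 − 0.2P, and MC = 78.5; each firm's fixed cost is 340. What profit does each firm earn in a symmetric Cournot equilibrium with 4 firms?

Inverting demand: P = 109 − 5Q.
Cournot with 4 identical firms: the symmetric best-response condition is 109 − 25q = 78.5. Each firm produces q = 1.22, total output Q = 4.88, price P = 84.6.
Each firm's profit = (84.6 − 78.5)·1.22 − 340 = −332.558.

π_i = −332.558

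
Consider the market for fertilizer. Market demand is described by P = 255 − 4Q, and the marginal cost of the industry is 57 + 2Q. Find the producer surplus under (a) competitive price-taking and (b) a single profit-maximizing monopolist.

Competition: PS = 1089; Monopoly: PS = 1960.2

Competitive equilibrium sets price equal to marginal cost: 255 − 4Q = 57 + 2Q, so Q = 33 and P = 123.
PS = P·Q − VC(Q) = 123·33 − (57·33 + ½·2·33²) = 1089.
A monopolist chooses Q where MR = MC. MR = 255 − 8Q; setting this equal to 57 + 2Q gives Q = 19.8 and P = 175.8.
PS = P·Q − VC(Q) = 175.8·19.8 − (57·19.8 + ½·2·19.8²) = 1960.2.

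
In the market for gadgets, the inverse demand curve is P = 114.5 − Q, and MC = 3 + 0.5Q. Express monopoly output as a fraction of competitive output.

The monopolist equates marginal revenue to marginal cost: 114.5 − 2Q = 3 + 0.5Q, so Q = 44.6. From demand, P = 69.9.
Competitive equilibrium sets price equal to marginal cost: 114.5 − Q = 3 + 0.5Q, so Q = 223/3 and P = 241/6.
Ratio Q_m/Q_c = 44.6/(223/3) = 0.6.

Q_m/Q_c = 0.6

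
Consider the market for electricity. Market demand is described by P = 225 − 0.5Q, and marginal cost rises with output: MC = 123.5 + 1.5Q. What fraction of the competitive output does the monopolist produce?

Q_m/Q_c = 0.8

A monopolist chooses Q where MR = MC. MR = 225 − Q; setting this equal to 123.5 + 1.5Q gives Q = 40.6 and P = 204.7.
Under competition P = MC: 225 − 0.5Q = 123.5 + 1.5Q ⇒ Q = 50.75, P = 199.625.
Ratio Q_m/Q_c = 40.6/50.75 = 0.8.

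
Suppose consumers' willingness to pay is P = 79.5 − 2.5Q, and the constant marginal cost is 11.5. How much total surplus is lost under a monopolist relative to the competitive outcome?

Perfect competition: P = MC = 11.5, so 79.5 − 2.5Q = 11.5 and Q = 27.2.
A monopolist chooses Q where MR = MC. MR = 79.5 − 5Q; setting this equal to 11.5 gives Q = 13.6 and P = 45.5.
DWL is the triangle between Q = 13.6 and Q = 27.2: ½·(27.2 − 13.6)·(45.5 − 11.5) = 231.2.

DWL = 231.2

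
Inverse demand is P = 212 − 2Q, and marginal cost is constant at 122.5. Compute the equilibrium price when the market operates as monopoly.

Monopoly sets MR = MC: 212 − 4Q = 122.5 ⇒ Q = 22.375, P = 212 − 2·22.375 = 167.25.

P = 167.25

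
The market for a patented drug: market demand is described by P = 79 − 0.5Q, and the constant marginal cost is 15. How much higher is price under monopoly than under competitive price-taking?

Price rises by 32

Under competition P = MC = 15, so Q = (79 − 15)/0.5 = 128.
Monopoly sets MR = MC: 79 − Q = 15 ⇒ Q = 64, P = 79 − 0.5·64 = 47.
Change in price: 47 − 15 = 32.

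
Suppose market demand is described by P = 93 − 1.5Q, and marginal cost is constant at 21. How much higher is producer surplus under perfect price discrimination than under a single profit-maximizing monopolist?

PS rises by 864

Monopoly sets MR = MC: 93 − 3Q = 21 ⇒ Q = 24, P = 93 − 1.5·24 = 57.
PS = (57 − 21)·24 = 864.
A perfectly discriminating monopolist sells every unit with P(Q) ≥ MC(Q), so output equals the competitive quantity Q = 48. Each buyer pays their reservation price, so CS = 0 and the firm captures all surplus.
PS = ½·(93 − 21)·48 = 1728.
Change in producer surplus: 1728 − 864 = 864.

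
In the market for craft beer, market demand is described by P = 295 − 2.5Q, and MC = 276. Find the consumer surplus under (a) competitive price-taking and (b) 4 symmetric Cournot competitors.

Competition: CS = 72.2; Cournot: CS = 46.208

Under competition P = MC = 276, so Q = (295 − 276)/2.5 = 7.6.
CS = ½·(295 − 276)·7.6 = 72.2.
Cournot with 4 identical firms: the symmetric best-response condition is 295 − 12.5q = 276. Each firm produces q = 1.52, total output Q = 6.08, price P = 279.8.
CS = ½·(295 − 279.8)·6.08 = 46.208.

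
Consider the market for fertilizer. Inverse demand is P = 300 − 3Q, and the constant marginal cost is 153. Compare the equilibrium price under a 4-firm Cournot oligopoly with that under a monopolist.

In a 4-firm Cournot equilibrium, symmetry and the first-order condition give q = (300 − 153)/(15) = 9.8. So Q = 39.2 and P = 182.4.
Monopoly sets MR = MC: 300 − 6Q = 153 ⇒ Q = 24.5, P = 300 − 3·24.5 = 226.5.

Cournot: P = 182.4; Monopoly: P = 226.5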